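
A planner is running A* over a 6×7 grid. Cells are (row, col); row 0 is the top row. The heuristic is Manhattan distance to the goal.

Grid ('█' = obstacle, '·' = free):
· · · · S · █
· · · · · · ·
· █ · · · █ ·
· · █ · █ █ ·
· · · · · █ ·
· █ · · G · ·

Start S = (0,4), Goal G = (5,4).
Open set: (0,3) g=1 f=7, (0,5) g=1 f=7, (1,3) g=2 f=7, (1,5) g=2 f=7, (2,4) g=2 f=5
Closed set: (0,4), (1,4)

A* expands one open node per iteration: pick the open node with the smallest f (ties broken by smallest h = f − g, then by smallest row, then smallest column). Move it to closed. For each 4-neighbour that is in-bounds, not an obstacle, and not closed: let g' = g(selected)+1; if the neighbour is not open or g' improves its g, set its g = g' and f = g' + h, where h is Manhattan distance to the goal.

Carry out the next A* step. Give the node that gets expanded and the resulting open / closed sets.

step 1: expand (2,4) (f=5, h=3) → closed; open now [(0,3) g=1 f=7, (0,5) g=1 f=7, (1,3) g=2 f=7, (1,5) g=2 f=7, (2,3) g=3 f=7]

expanded=(2,4); open=[(0,3) g=1 f=7, (0,5) g=1 f=7, (1,3) g=2 f=7, (1,5) g=2 f=7, (2,3) g=3 f=7]; closed=[(0,4), (1,4), (2,4)]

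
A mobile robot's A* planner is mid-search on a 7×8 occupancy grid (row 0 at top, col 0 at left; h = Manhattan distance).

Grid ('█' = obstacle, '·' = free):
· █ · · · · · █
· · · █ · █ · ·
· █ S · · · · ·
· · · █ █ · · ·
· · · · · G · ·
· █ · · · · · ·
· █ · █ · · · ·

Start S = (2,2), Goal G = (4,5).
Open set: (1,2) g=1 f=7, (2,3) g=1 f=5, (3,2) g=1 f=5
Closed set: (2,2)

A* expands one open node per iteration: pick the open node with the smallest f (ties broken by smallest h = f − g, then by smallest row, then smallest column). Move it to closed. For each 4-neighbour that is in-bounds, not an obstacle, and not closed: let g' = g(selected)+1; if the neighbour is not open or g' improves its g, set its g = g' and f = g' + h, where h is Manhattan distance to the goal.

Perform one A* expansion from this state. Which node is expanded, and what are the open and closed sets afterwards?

step 1: expand (2,3) (f=5, h=4) → closed; open now [(1,2) g=1 f=7, (2,4) g=2 f=5, (3,2) g=1 f=5]

expanded=(2,3); open=[(1,2) g=1 f=7, (2,4) g=2 f=5, (3,2) g=1 f=5]; closed=[(2,2), (2,3)]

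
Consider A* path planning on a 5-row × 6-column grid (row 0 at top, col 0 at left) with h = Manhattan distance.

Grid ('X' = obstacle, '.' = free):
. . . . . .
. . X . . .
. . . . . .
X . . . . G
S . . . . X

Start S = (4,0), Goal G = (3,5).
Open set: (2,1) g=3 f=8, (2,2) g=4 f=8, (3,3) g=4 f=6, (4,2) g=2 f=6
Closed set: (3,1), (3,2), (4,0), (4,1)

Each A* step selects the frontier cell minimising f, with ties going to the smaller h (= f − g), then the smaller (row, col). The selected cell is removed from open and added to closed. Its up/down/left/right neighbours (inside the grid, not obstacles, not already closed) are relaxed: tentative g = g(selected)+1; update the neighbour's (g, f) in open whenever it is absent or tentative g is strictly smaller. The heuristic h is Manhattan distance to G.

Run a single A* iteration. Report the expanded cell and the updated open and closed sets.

expanded=(3,3); open=[(2,1) g=3 f=8, (2,2) g=4 f=8, (2,3) g=5 f=8, (3,4) g=5 f=6, (4,2) g=2 f=6, (4,3) g=5 f=8]; closed=[(3,1), (3,2), (3,3), (4,0), (4,1)]

step 1: expand (3,3) (f=6, h=2) → closed; open now [(2,1) g=3 f=8, (2,2) g=4 f=8, (2,3) g=5 f=8, (3,4) g=5 f=6, (4,2) g=2 f=6, (4,3) g=5 f=8]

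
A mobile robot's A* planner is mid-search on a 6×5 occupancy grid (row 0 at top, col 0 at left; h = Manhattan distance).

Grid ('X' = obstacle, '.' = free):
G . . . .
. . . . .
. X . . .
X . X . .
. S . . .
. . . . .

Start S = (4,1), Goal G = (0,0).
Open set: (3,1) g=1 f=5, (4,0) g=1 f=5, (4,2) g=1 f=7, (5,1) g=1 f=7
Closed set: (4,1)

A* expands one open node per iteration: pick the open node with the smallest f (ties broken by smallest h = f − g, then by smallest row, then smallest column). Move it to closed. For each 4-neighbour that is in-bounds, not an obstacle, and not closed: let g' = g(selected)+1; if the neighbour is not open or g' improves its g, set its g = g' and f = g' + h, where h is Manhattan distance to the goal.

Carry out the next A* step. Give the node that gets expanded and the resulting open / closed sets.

expanded=(3,1); open=[(4,0) g=1 f=5, (4,2) g=1 f=7, (5,1) g=1 f=7]; closed=[(3,1), (4,1)]

step 1: expand (3,1) (f=5, h=4) → closed; open now [(4,0) g=1 f=5, (4,2) g=1 f=7, (5,1) g=1 f=7]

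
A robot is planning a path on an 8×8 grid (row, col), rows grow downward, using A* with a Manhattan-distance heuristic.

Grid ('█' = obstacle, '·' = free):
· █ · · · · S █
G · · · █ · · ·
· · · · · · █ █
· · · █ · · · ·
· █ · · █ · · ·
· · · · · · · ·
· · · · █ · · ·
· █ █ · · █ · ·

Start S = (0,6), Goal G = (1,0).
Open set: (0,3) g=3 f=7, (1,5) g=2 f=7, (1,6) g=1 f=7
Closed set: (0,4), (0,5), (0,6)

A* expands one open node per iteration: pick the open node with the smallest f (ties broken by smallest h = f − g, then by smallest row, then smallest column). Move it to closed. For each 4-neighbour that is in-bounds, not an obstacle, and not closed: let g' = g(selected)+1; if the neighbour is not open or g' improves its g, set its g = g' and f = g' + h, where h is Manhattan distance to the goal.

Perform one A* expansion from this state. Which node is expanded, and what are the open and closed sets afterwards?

step 1: expand (0,3) (f=7, h=4) → closed; open now [(0,2) g=4 f=7, (1,3) g=4 f=7, (1,5) g=2 f=7, (1,6) g=1 f=7]

expanded=(0,3); open=[(0,2) g=4 f=7, (1,3) g=4 f=7, (1,5) g=2 f=7, (1,6) g=1 f=7]; closed=[(0,3), (0,4), (0,5), (0,6)]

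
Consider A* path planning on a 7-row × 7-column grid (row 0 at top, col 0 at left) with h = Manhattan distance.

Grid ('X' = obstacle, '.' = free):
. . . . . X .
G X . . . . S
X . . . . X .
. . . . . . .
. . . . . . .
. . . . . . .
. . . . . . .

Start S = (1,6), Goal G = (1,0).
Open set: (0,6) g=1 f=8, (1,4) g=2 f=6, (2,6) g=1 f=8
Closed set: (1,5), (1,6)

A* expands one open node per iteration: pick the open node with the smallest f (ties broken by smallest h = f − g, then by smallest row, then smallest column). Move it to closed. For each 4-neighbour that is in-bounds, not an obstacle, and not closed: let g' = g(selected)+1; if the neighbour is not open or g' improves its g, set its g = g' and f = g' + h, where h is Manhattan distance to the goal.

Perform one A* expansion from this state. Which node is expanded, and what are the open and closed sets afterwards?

expanded=(1,4); open=[(0,4) g=3 f=8, (0,6) g=1 f=8, (1,3) g=3 f=6, (2,4) g=3 f=8, (2,6) g=1 f=8]; closed=[(1,4), (1,5), (1,6)]

step 1: expand (1,4) (f=6, h=4) → closed; open now [(0,4) g=3 f=8, (0,6) g=1 f=8, (1,3) g=3 f=6, (2,4) g=3 f=8, (2,6) g=1 f=8]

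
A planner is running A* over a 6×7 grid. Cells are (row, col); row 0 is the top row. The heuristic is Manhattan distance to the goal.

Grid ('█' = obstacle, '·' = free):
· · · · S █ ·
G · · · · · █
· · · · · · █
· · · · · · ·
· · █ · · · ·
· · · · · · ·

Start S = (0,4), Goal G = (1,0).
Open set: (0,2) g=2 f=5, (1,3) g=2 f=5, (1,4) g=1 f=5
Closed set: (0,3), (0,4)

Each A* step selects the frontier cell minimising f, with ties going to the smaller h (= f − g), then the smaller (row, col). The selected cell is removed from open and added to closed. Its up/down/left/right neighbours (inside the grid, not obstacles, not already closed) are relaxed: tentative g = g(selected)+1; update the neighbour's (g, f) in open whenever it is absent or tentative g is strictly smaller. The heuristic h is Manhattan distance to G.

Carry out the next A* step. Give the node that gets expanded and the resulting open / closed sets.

step 1: expand (0,2) (f=5, h=3) → closed; open now [(0,1) g=3 f=5, (1,2) g=3 f=5, (1,3) g=2 f=5, (1,4) g=1 f=5]

expanded=(0,2); open=[(0,1) g=3 f=5, (1,2) g=3 f=5, (1,3) g=2 f=5, (1,4) g=1 f=5]; closed=[(0,2), (0,3), (0,4)]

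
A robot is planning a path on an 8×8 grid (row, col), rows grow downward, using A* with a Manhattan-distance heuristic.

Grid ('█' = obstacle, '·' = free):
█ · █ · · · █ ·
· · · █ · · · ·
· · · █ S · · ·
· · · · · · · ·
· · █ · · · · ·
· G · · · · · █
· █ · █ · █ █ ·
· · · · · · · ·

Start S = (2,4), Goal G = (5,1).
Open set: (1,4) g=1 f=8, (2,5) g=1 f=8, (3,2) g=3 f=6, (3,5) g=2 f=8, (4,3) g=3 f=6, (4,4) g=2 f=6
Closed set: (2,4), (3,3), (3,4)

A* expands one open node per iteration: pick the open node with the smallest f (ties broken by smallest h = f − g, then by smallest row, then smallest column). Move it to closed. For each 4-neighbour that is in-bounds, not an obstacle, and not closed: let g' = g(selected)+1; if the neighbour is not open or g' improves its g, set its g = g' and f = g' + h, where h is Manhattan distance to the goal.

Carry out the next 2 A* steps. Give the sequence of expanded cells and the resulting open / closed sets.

order=[(3,2) → (3,1)]; open=[(1,4) g=1 f=8, (2,1) g=5 f=8, (2,2) g=4 f=8, (2,5) g=1 f=8, (3,0) g=5 f=8, (3,5) g=2 f=8, (4,1) g=5 f=6, (4,3) g=3 f=6, (4,4) g=2 f=6]; closed=[(2,4), (3,1), (3,2), (3,3), (3,4)]

step 1: expand (3,2) (f=6, h=3) → closed; open now [(1,4) g=1 f=8, (2,2) g=4 f=8, (2,5) g=1 f=8, (3,1) g=4 f=6, (3,5) g=2 f=8, (4,3) g=3 f=6, (4,4) g=2 f=6]
step 2: expand (3,1) (f=6, h=2) → closed; open now [(1,4) g=1 f=8, (2,1) g=5 f=8, (2,2) g=4 f=8, (2,5) g=1 f=8, (3,0) g=5 f=8, (3,5) g=2 f=8, (4,1) g=5 f=6, (4,3) g=3 f=6, (4,4) g=2 f=6]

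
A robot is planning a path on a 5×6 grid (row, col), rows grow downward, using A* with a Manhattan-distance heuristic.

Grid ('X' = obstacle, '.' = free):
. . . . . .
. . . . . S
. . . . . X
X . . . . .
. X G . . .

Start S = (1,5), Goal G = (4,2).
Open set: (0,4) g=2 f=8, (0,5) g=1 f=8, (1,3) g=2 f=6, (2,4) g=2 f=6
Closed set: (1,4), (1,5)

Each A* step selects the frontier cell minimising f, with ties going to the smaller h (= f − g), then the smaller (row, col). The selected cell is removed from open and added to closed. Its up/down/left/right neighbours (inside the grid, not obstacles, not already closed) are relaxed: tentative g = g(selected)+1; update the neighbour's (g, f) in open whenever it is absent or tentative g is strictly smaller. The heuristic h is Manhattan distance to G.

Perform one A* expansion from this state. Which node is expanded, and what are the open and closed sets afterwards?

expanded=(1,3); open=[(0,3) g=3 f=8, (0,4) g=2 f=8, (0,5) g=1 f=8, (1,2) g=3 f=6, (2,3) g=3 f=6, (2,4) g=2 f=6]; closed=[(1,3), (1,4), (1,5)]

step 1: expand (1,3) (f=6, h=4) → closed; open now [(0,3) g=3 f=8, (0,4) g=2 f=8, (0,5) g=1 f=8, (1,2) g=3 f=6, (2,3) g=3 f=6, (2,4) g=2 f=6]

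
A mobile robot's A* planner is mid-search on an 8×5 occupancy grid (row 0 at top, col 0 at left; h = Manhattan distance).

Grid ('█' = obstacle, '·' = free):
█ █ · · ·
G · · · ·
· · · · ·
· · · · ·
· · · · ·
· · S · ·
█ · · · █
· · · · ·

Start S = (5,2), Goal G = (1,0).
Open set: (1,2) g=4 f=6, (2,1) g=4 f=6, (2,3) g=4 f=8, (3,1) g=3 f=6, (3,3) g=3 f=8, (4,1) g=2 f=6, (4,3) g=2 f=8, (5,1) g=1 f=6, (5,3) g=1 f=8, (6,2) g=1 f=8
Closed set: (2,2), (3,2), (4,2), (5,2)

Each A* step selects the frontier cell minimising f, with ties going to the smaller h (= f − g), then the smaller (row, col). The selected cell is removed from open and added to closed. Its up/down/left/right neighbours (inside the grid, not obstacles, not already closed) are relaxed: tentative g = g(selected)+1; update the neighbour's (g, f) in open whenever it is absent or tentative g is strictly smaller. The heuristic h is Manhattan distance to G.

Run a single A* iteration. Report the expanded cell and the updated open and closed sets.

expanded=(1,2); open=[(0,2) g=5 f=8, (1,1) g=5 f=6, (1,3) g=5 f=8, (2,1) g=4 f=6, (2,3) g=4 f=8, (3,1) g=3 f=6, (3,3) g=3 f=8, (4,1) g=2 f=6, (4,3) g=2 f=8, (5,1) g=1 f=6, (5,3) g=1 f=8, (6,2) g=1 f=8]; closed=[(1,2), (2,2), (3,2), (4,2), (5,2)]

step 1: expand (1,2) (f=6, h=2) → closed; open now [(0,2) g=5 f=8, (1,1) g=5 f=6, (1,3) g=5 f=8, (2,1) g=4 f=6, (2,3) g=4 f=8, (3,1) g=3 f=6, (3,3) g=3 f=8, (4,1) g=2 f=6, (4,3) g=2 f=8, (5,1) g=1 f=6, (5,3) g=1 f=8, (6,2) g=1 f=8]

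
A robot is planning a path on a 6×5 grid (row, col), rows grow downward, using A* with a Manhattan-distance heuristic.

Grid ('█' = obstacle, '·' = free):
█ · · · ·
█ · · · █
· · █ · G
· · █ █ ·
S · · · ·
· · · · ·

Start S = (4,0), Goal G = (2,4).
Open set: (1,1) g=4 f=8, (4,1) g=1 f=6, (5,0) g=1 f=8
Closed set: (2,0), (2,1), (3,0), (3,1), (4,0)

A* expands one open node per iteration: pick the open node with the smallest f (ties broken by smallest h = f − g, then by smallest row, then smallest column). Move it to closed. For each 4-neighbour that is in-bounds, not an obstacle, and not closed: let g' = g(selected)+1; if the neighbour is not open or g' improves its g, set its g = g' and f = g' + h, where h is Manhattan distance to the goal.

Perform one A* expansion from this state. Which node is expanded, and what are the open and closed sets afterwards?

step 1: expand (4,1) (f=6, h=5) → closed; open now [(1,1) g=4 f=8, (4,2) g=2 f=6, (5,0) g=1 f=8, (5,1) g=2 f=8]

expanded=(4,1); open=[(1,1) g=4 f=8, (4,2) g=2 f=6, (5,0) g=1 f=8, (5,1) g=2 f=8]; closed=[(2,0), (2,1), (3,0), (3,1), (4,0), (4,1)]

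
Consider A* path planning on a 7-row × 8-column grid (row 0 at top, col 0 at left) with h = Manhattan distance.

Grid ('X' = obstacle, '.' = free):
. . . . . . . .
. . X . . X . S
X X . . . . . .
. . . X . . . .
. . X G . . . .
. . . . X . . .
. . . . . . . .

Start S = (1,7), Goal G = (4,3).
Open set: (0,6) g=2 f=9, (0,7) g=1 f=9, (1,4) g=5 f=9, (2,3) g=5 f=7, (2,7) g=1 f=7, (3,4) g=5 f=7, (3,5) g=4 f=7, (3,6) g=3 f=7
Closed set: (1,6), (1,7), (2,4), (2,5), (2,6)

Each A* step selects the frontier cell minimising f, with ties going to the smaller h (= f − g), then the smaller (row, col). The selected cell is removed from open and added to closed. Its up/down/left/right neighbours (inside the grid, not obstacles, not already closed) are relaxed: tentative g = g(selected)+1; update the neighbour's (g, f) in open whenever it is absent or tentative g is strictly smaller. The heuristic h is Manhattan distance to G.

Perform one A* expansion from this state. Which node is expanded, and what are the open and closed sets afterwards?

expanded=(2,3); open=[(0,6) g=2 f=9, (0,7) g=1 f=9, (1,3) g=6 f=9, (1,4) g=5 f=9, (2,2) g=6 f=9, (2,7) g=1 f=7, (3,4) g=5 f=7, (3,5) g=4 f=7, (3,6) g=3 f=7]; closed=[(1,6), (1,7), (2,3), (2,4), (2,5), (2,6)]

step 1: expand (2,3) (f=7, h=2) → closed; open now [(0,6) g=2 f=9, (0,7) g=1 f=9, (1,3) g=6 f=9, (1,4) g=5 f=9, (2,2) g=6 f=9, (2,7) g=1 f=7, (3,4) g=5 f=7, (3,5) g=4 f=7, (3,6) g=3 f=7]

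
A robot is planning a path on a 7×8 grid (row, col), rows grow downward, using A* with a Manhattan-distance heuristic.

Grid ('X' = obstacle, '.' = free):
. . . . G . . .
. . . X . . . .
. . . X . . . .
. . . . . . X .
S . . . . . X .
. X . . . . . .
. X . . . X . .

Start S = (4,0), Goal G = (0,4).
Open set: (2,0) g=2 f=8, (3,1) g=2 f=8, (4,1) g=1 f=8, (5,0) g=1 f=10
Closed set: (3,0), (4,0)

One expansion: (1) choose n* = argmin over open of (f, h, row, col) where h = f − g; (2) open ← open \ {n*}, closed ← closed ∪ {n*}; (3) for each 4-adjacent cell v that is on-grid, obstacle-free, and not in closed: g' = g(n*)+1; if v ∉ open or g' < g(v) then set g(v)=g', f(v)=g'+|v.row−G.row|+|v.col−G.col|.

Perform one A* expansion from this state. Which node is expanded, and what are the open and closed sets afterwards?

step 1: expand (2,0) (f=8, h=6) → closed; open now [(1,0) g=3 f=8, (2,1) g=3 f=8, (3,1) g=2 f=8, (4,1) g=1 f=8, (5,0) g=1 f=10]

expanded=(2,0); open=[(1,0) g=3 f=8, (2,1) g=3 f=8, (3,1) g=2 f=8, (4,1) g=1 f=8, (5,0) g=1 f=10]; closed=[(2,0), (3,0), (4,0)]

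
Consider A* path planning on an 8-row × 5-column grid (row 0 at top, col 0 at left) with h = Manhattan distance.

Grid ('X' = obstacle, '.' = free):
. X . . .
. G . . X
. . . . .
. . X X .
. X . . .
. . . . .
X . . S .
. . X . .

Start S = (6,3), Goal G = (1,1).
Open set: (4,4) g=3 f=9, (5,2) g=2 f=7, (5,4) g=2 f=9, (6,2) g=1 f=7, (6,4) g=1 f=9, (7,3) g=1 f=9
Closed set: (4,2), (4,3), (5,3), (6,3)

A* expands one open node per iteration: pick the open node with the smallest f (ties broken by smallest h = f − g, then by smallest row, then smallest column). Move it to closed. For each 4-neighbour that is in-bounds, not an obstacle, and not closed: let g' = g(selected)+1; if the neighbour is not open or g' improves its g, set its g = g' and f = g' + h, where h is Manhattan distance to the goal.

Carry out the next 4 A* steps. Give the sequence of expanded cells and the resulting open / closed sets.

step 1: expand (5,2) (f=7, h=5) → closed; open now [(4,4) g=3 f=9, (5,1) g=3 f=7, (5,4) g=2 f=9, (6,2) g=1 f=7, (6,4) g=1 f=9, (7,3) g=1 f=9]
step 2: expand (5,1) (f=7, h=4) → closed; open now [(4,4) g=3 f=9, (5,0) g=4 f=9, (5,4) g=2 f=9, (6,1) g=4 f=9, (6,2) g=1 f=7, (6,4) g=1 f=9, (7,3) g=1 f=9]
step 3: expand (6,2) (f=7, h=6) → closed; open now [(4,4) g=3 f=9, (5,0) g=4 f=9, (5,4) g=2 f=9, (6,1) g=2 f=7, (6,4) g=1 f=9, (7,3) g=1 f=9]
step 4: expand (6,1) (f=7, h=5) → closed; open now [(4,4) g=3 f=9, (5,0) g=4 f=9, (5,4) g=2 f=9, (6,4) g=1 f=9, (7,1) g=3 f=9, (7,3) g=1 f=9]

order=[(5,2) → (5,1) → (6,2) → (6,1)]; open=[(4,4) g=3 f=9, (5,0) g=4 f=9, (5,4) g=2 f=9, (6,4) g=1 f=9, (7,1) g=3 f=9, (7,3) g=1 f=9]; closed=[(4,2), (4,3), (5,1), (5,2), (5,3), (6,1), (6,2), (6,3)]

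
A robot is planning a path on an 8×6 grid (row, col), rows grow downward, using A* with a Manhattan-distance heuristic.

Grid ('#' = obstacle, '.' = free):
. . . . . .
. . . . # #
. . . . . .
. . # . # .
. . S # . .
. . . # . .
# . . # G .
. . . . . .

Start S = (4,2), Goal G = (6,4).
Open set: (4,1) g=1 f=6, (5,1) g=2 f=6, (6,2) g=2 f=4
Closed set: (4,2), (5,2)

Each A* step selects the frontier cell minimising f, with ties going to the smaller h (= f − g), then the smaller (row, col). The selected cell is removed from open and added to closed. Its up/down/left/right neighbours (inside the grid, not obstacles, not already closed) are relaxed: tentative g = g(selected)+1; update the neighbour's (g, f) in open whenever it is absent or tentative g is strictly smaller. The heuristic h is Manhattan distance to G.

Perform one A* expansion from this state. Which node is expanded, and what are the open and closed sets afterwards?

expanded=(6,2); open=[(4,1) g=1 f=6, (5,1) g=2 f=6, (6,1) g=3 f=6, (7,2) g=3 f=6]; closed=[(4,2), (5,2), (6,2)]

step 1: expand (6,2) (f=4, h=2) → closed; open now [(4,1) g=1 f=6, (5,1) g=2 f=6, (6,1) g=3 f=6, (7,2) g=3 f=6]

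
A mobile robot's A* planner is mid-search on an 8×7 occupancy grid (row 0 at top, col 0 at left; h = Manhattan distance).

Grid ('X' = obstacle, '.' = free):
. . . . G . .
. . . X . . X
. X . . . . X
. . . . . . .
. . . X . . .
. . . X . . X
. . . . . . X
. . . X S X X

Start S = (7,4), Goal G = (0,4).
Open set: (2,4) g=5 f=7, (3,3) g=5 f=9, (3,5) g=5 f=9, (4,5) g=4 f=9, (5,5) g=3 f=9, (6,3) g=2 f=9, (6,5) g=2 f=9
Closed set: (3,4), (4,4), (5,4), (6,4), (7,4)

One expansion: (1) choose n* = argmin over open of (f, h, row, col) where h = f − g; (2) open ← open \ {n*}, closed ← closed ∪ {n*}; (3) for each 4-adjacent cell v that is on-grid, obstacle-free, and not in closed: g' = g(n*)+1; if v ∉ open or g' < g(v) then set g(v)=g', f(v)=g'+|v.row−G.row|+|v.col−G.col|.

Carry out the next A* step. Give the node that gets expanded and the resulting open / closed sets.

expanded=(2,4); open=[(1,4) g=6 f=7, (2,3) g=6 f=9, (2,5) g=6 f=9, (3,3) g=5 f=9, (3,5) g=5 f=9, (4,5) g=4 f=9, (5,5) g=3 f=9, (6,3) g=2 f=9, (6,5) g=2 f=9]; closed=[(2,4), (3,4), (4,4), (5,4), (6,4), (7,4)]

step 1: expand (2,4) (f=7, h=2) → closed; open now [(1,4) g=6 f=7, (2,3) g=6 f=9, (2,5) g=6 f=9, (3,3) g=5 f=9, (3,5) g=5 f=9, (4,5) g=4 f=9, (5,5) g=3 f=9, (6,3) g=2 f=9, (6,5) g=2 f=9]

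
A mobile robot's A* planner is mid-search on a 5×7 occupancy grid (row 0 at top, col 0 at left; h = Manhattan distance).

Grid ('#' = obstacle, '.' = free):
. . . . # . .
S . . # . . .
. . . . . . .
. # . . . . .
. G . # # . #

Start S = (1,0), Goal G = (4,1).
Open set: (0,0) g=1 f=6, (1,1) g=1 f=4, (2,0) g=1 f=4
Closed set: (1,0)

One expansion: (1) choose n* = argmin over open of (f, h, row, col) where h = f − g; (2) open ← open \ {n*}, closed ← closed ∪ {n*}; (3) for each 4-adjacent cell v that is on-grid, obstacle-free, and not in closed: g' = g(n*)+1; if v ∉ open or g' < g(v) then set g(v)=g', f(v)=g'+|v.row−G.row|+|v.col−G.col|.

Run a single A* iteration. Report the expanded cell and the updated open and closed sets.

step 1: expand (1,1) (f=4, h=3) → closed; open now [(0,0) g=1 f=6, (0,1) g=2 f=6, (1,2) g=2 f=6, (2,0) g=1 f=4, (2,1) g=2 f=4]

expanded=(1,1); open=[(0,0) g=1 f=6, (0,1) g=2 f=6, (1,2) g=2 f=6, (2,0) g=1 f=4, (2,1) g=2 f=4]; closed=[(1,0), (1,1)]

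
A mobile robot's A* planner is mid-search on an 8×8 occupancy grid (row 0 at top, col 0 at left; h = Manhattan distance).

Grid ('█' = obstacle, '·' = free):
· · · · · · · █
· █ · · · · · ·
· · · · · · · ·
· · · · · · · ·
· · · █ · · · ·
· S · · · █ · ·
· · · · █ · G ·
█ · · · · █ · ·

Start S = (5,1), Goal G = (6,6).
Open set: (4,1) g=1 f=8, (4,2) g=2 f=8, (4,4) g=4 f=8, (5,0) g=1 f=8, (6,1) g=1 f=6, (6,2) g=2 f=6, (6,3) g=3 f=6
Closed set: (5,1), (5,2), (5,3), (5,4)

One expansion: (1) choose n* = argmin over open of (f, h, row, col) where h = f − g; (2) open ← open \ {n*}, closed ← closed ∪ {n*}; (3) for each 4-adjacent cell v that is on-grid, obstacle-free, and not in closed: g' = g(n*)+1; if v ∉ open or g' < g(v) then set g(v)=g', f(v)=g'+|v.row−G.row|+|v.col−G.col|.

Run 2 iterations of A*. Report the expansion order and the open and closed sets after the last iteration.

order=[(6,3) → (6,2)]; open=[(4,1) g=1 f=8, (4,2) g=2 f=8, (4,4) g=4 f=8, (5,0) g=1 f=8, (6,1) g=1 f=6, (7,2) g=3 f=8, (7,3) g=4 f=8]; closed=[(5,1), (5,2), (5,3), (5,4), (6,2), (6,3)]

step 1: expand (6,3) (f=6, h=3) → closed; open now [(4,1) g=1 f=8, (4,2) g=2 f=8, (4,4) g=4 f=8, (5,0) g=1 f=8, (6,1) g=1 f=6, (6,2) g=2 f=6, (7,3) g=4 f=8]
step 2: expand (6,2) (f=6, h=4) → closed; open now [(4,1) g=1 f=8, (4,2) g=2 f=8, (4,4) g=4 f=8, (5,0) g=1 f=8, (6,1) g=1 f=6, (7,2) g=3 f=8, (7,3) g=4 f=8]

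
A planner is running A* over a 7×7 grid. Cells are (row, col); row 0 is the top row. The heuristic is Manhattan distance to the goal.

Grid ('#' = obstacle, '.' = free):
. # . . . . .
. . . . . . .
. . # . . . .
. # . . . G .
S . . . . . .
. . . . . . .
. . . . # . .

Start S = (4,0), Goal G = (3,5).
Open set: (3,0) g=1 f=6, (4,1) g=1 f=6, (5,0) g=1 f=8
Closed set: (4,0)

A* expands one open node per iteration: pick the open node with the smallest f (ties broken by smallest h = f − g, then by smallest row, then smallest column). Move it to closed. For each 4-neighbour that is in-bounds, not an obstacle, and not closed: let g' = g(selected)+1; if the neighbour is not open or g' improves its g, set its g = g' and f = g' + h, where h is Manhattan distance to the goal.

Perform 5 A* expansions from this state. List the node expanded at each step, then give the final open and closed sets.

step 1: expand (3,0) (f=6, h=5) → closed; open now [(2,0) g=2 f=8, (4,1) g=1 f=6, (5,0) g=1 f=8]
step 2: expand (4,1) (f=6, h=5) → closed; open now [(2,0) g=2 f=8, (4,2) g=2 f=6, (5,0) g=1 f=8, (5,1) g=2 f=8]
step 3: expand (4,2) (f=6, h=4) → closed; open now [(2,0) g=2 f=8, (3,2) g=3 f=6, (4,3) g=3 f=6, (5,0) g=1 f=8, (5,1) g=2 f=8, (5,2) g=3 f=8]
step 4: expand (3,2) (f=6, h=3) → closed; open now [(2,0) g=2 f=8, (3,3) g=4 f=6, (4,3) g=3 f=6, (5,0) g=1 f=8, (5,1) g=2 f=8, (5,2) g=3 f=8]
step 5: expand (3,3) (f=6, h=2) → closed; open now [(2,0) g=2 f=8, (2,3) g=5 f=8, (3,4) g=5 f=6, (4,3) g=3 f=6, (5,0) g=1 f=8, (5,1) g=2 f=8, (5,2) g=3 f=8]

order=[(3,0) → (4,1) → (4,2) → (3,2) → (3,3)]; open=[(2,0) g=2 f=8, (2,3) g=5 f=8, (3,4) g=5 f=6, (4,3) g=3 f=6, (5,0) g=1 f=8, (5,1) g=2 f=8, (5,2) g=3 f=8]; closed=[(3,0), (3,2), (3,3), (4,0), (4,1), (4,2)]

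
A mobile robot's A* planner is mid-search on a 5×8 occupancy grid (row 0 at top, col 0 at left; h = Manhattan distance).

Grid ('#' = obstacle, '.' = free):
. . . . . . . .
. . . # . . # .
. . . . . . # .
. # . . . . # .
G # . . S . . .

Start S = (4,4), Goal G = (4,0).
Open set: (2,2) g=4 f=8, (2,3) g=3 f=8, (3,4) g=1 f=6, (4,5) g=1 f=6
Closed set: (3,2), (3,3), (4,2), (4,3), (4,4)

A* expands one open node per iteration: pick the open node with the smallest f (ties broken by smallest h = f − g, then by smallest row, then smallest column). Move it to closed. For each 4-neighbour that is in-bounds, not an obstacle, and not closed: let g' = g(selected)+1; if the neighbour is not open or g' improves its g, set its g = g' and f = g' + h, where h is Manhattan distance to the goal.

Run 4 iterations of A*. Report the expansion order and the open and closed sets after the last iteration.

order=[(3,4) → (4,5) → (2,2) → (2,1)]; open=[(1,1) g=6 f=10, (1,2) g=5 f=10, (2,0) g=6 f=8, (2,3) g=3 f=8, (2,4) g=2 f=8, (3,5) g=2 f=8, (4,6) g=2 f=8]; closed=[(2,1), (2,2), (3,2), (3,3), (3,4), (4,2), (4,3), (4,4), (4,5)]

step 1: expand (3,4) (f=6, h=5) → closed; open now [(2,2) g=4 f=8, (2,3) g=3 f=8, (2,4) g=2 f=8, (3,5) g=2 f=8, (4,5) g=1 f=6]
step 2: expand (4,5) (f=6, h=5) → closed; open now [(2,2) g=4 f=8, (2,3) g=3 f=8, (2,4) g=2 f=8, (3,5) g=2 f=8, (4,6) g=2 f=8]
step 3: expand (2,2) (f=8, h=4) → closed; open now [(1,2) g=5 f=10, (2,1) g=5 f=8, (2,3) g=3 f=8, (2,4) g=2 f=8, (3,5) g=2 f=8, (4,6) g=2 f=8]
step 4: expand (2,1) (f=8, h=3) → closed; open now [(1,1) g=6 f=10, (1,2) g=5 f=10, (2,0) g=6 f=8, (2,3) g=3 f=8, (2,4) g=2 f=8, (3,5) g=2 f=8, (4,6) g=2 f=8]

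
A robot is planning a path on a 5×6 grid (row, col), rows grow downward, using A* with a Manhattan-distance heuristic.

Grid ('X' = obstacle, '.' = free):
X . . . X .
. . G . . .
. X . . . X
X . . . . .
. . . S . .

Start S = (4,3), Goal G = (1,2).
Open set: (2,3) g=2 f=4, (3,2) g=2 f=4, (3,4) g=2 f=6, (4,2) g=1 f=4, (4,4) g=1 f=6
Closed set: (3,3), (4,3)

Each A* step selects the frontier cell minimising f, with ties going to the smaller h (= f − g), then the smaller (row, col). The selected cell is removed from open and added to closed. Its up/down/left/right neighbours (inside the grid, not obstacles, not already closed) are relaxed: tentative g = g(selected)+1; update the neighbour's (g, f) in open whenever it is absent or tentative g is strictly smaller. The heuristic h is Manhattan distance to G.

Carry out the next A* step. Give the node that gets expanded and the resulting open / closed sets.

expanded=(2,3); open=[(1,3) g=3 f=4, (2,2) g=3 f=4, (2,4) g=3 f=6, (3,2) g=2 f=4, (3,4) g=2 f=6, (4,2) g=1 f=4, (4,4) g=1 f=6]; closed=[(2,3), (3,3), (4,3)]

step 1: expand (2,3) (f=4, h=2) → closed; open now [(1,3) g=3 f=4, (2,2) g=3 f=4, (2,4) g=3 f=6, (3,2) g=2 f=4, (3,4) g=2 f=6, (4,2) g=1 f=4, (4,4) g=1 f=6]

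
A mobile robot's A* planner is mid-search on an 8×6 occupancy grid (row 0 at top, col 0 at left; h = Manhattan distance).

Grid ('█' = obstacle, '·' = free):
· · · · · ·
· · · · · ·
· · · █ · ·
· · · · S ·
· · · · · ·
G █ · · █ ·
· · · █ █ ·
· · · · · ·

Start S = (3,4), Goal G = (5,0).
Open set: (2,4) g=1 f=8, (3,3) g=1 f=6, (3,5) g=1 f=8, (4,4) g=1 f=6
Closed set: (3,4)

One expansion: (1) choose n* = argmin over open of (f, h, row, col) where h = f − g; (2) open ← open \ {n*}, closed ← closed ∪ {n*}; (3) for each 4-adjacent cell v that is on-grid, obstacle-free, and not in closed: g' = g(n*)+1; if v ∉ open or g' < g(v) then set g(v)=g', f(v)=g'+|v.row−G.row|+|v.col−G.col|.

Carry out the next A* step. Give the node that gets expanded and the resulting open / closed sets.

expanded=(3,3); open=[(2,4) g=1 f=8, (3,2) g=2 f=6, (3,5) g=1 f=8, (4,3) g=2 f=6, (4,4) g=1 f=6]; closed=[(3,3), (3,4)]

step 1: expand (3,3) (f=6, h=5) → closed; open now [(2,4) g=1 f=8, (3,2) g=2 f=6, (3,5) g=1 f=8, (4,3) g=2 f=6, (4,4) g=1 f=6]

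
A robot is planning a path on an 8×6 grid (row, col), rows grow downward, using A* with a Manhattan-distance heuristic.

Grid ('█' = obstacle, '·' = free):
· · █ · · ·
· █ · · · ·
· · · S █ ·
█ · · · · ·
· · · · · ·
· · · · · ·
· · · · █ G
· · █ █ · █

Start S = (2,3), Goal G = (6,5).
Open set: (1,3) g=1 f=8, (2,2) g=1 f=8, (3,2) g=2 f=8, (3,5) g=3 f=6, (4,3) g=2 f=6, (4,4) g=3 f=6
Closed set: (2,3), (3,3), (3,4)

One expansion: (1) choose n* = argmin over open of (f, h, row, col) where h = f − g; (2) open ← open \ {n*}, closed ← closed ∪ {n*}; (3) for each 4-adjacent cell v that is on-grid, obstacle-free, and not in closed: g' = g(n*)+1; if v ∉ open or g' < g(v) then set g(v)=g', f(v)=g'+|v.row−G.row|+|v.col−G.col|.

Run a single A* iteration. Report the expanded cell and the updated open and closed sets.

expanded=(3,5); open=[(1,3) g=1 f=8, (2,2) g=1 f=8, (2,5) g=4 f=8, (3,2) g=2 f=8, (4,3) g=2 f=6, (4,4) g=3 f=6, (4,5) g=4 f=6]; closed=[(2,3), (3,3), (3,4), (3,5)]

step 1: expand (3,5) (f=6, h=3) → closed; open now [(1,3) g=1 f=8, (2,2) g=1 f=8, (2,5) g=4 f=8, (3,2) g=2 f=8, (4,3) g=2 f=6, (4,4) g=3 f=6, (4,5) g=4 f=6]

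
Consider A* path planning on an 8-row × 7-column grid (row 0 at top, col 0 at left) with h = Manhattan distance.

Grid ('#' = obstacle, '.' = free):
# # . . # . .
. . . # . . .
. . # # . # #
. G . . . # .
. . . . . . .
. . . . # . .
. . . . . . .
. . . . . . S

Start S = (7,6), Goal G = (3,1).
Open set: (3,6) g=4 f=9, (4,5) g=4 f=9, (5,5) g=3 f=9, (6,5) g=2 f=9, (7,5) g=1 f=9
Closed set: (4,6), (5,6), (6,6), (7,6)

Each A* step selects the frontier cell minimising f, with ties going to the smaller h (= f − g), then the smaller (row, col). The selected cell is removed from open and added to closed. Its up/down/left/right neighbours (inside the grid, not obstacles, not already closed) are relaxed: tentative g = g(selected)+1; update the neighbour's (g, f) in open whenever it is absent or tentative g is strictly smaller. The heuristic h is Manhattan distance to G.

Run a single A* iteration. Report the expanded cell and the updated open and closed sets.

expanded=(3,6); open=[(4,5) g=4 f=9, (5,5) g=3 f=9, (6,5) g=2 f=9, (7,5) g=1 f=9]; closed=[(3,6), (4,6), (5,6), (6,6), (7,6)]

step 1: expand (3,6) (f=9, h=5) → closed; open now [(4,5) g=4 f=9, (5,5) g=3 f=9, (6,5) g=2 f=9, (7,5) g=1 f=9]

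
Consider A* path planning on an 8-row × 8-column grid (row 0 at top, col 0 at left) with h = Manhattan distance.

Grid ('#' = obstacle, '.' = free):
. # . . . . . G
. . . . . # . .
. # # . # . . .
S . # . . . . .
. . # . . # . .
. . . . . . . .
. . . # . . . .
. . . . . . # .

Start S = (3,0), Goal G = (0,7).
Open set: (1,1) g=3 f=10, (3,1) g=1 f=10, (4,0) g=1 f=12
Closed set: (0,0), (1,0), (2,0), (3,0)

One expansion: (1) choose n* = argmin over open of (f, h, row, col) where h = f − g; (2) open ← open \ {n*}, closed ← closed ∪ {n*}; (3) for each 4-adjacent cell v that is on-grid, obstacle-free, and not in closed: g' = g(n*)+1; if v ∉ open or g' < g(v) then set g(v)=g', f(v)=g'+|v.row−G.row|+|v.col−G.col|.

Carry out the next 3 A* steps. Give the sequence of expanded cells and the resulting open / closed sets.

order=[(1,1) → (1,2) → (0,2)]; open=[(0,3) g=6 f=10, (1,3) g=5 f=10, (3,1) g=1 f=10, (4,0) g=1 f=12]; closed=[(0,0), (0,2), (1,0), (1,1), (1,2), (2,0), (3,0)]

step 1: expand (1,1) (f=10, h=7) → closed; open now [(1,2) g=4 f=10, (3,1) g=1 f=10, (4,0) g=1 f=12]
step 2: expand (1,2) (f=10, h=6) → closed; open now [(0,2) g=5 f=10, (1,3) g=5 f=10, (3,1) g=1 f=10, (4,0) g=1 f=12]
step 3: expand (0,2) (f=10, h=5) → closed; open now [(0,3) g=6 f=10, (1,3) g=5 f=10, (3,1) g=1 f=10, (4,0) g=1 f=12]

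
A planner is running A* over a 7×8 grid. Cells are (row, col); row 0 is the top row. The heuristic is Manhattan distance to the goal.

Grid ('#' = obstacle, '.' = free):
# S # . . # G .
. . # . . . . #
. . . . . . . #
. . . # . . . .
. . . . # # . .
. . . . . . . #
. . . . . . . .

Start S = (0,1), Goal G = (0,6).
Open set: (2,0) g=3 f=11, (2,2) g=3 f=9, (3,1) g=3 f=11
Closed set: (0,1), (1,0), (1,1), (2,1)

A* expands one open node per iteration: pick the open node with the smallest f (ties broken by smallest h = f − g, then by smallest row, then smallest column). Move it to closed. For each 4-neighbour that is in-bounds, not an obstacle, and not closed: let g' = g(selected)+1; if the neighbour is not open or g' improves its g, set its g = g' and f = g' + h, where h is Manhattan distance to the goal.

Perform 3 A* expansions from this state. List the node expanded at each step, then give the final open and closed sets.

step 1: expand (2,2) (f=9, h=6) → closed; open now [(2,0) g=3 f=11, (2,3) g=4 f=9, (3,1) g=3 f=11, (3,2) g=4 f=11]
step 2: expand (2,3) (f=9, h=5) → closed; open now [(1,3) g=5 f=9, (2,0) g=3 f=11, (2,4) g=5 f=9, (3,1) g=3 f=11, (3,2) g=4 f=11]
step 3: expand (1,3) (f=9, h=4) → closed; open now [(0,3) g=6 f=9, (1,4) g=6 f=9, (2,0) g=3 f=11, (2,4) g=5 f=9, (3,1) g=3 f=11, (3,2) g=4 f=11]

order=[(2,2) → (2,3) → (1,3)]; open=[(0,3) g=6 f=9, (1,4) g=6 f=9, (2,0) g=3 f=11, (2,4) g=5 f=9, (3,1) g=3 f=11, (3,2) g=4 f=11]; closed=[(0,1), (1,0), (1,1), (1,3), (2,1), (2,2), (2,3)]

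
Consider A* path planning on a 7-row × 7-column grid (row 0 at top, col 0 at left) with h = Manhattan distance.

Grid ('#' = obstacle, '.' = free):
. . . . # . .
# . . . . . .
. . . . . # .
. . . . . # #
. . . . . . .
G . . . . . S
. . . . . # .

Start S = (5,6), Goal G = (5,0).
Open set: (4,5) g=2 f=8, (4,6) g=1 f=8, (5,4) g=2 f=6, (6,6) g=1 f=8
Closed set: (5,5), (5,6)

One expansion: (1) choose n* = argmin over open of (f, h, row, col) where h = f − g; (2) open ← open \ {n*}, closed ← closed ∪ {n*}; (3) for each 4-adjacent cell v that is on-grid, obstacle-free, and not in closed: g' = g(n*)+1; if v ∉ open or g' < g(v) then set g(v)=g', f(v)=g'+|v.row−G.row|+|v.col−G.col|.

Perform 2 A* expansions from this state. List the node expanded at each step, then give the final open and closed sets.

step 1: expand (5,4) (f=6, h=4) → closed; open now [(4,4) g=3 f=8, (4,5) g=2 f=8, (4,6) g=1 f=8, (5,3) g=3 f=6, (6,4) g=3 f=8, (6,6) g=1 f=8]
step 2: expand (5,3) (f=6, h=3) → closed; open now [(4,3) g=4 f=8, (4,4) g=3 f=8, (4,5) g=2 f=8, (4,6) g=1 f=8, (5,2) g=4 f=6, (6,3) g=4 f=8, (6,4) g=3 f=8, (6,6) g=1 f=8]

order=[(5,4) → (5,3)]; open=[(4,3) g=4 f=8, (4,4) g=3 f=8, (4,5) g=2 f=8, (4,6) g=1 f=8, (5,2) g=4 f=6, (6,3) g=4 f=8, (6,4) g=3 f=8, (6,6) g=1 f=8]; closed=[(5,3), (5,4), (5,5), (5,6)]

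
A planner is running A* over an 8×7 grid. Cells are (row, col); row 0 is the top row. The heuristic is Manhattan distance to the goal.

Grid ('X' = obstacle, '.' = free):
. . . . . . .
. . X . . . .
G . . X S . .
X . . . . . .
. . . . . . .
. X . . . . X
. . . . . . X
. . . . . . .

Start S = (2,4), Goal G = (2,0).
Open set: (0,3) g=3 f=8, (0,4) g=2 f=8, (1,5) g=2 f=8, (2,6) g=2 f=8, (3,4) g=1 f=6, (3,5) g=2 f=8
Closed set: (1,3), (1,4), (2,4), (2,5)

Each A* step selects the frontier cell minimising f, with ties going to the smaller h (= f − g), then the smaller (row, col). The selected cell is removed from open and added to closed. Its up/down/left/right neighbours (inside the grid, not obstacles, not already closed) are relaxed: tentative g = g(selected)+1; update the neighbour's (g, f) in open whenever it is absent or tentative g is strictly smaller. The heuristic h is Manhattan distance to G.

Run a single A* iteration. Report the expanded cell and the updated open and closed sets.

step 1: expand (3,4) (f=6, h=5) → closed; open now [(0,3) g=3 f=8, (0,4) g=2 f=8, (1,5) g=2 f=8, (2,6) g=2 f=8, (3,3) g=2 f=6, (3,5) g=2 f=8, (4,4) g=2 f=8]

expanded=(3,4); open=[(0,3) g=3 f=8, (0,4) g=2 f=8, (1,5) g=2 f=8, (2,6) g=2 f=8, (3,3) g=2 f=6, (3,5) g=2 f=8, (4,4) g=2 f=8]; closed=[(1,3), (1,4), (2,4), (2,5), (3,4)]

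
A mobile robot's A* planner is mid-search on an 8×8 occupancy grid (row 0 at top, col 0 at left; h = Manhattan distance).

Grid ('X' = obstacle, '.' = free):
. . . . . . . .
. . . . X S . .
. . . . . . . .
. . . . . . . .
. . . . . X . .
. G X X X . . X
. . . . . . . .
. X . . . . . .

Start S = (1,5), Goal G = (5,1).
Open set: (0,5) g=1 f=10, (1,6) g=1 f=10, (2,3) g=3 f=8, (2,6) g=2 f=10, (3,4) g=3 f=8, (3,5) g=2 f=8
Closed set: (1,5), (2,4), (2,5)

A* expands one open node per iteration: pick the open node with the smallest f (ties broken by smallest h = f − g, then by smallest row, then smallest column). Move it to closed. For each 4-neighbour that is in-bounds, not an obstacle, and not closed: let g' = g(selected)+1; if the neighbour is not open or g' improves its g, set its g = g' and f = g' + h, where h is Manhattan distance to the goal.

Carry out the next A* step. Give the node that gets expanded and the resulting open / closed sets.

step 1: expand (2,3) (f=8, h=5) → closed; open now [(0,5) g=1 f=10, (1,3) g=4 f=10, (1,6) g=1 f=10, (2,2) g=4 f=8, (2,6) g=2 f=10, (3,3) g=4 f=8, (3,4) g=3 f=8, (3,5) g=2 f=8]

expanded=(2,3); open=[(0,5) g=1 f=10, (1,3) g=4 f=10, (1,6) g=1 f=10, (2,2) g=4 f=8, (2,6) g=2 f=10, (3,3) g=4 f=8, (3,4) g=3 f=8, (3,5) g=2 f=8]; closed=[(1,5), (2,3), (2,4), (2,5)]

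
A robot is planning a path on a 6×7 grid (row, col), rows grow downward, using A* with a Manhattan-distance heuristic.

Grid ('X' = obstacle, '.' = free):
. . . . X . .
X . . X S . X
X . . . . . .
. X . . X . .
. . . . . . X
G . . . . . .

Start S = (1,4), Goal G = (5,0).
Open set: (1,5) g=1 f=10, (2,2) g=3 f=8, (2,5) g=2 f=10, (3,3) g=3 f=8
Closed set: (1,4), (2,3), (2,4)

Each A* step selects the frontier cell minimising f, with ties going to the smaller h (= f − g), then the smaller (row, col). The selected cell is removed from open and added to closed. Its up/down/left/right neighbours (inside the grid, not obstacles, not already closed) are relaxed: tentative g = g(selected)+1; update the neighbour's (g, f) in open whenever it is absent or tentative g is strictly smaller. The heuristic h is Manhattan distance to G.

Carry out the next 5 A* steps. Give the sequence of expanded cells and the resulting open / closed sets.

step 1: expand (2,2) (f=8, h=5) → closed; open now [(1,2) g=4 f=10, (1,5) g=1 f=10, (2,1) g=4 f=8, (2,5) g=2 f=10, (3,2) g=4 f=8, (3,3) g=3 f=8]
step 2: expand (2,1) (f=8, h=4) → closed; open now [(1,1) g=5 f=10, (1,2) g=4 f=10, (1,5) g=1 f=10, (2,5) g=2 f=10, (3,2) g=4 f=8, (3,3) g=3 f=8]
step 3: expand (3,2) (f=8, h=4) → closed; open now [(1,1) g=5 f=10, (1,2) g=4 f=10, (1,5) g=1 f=10, (2,5) g=2 f=10, (3,3) g=3 f=8, (4,2) g=5 f=8]
step 4: expand (4,2) (f=8, h=3) → closed; open now [(1,1) g=5 f=10, (1,2) g=4 f=10, (1,5) g=1 f=10, (2,5) g=2 f=10, (3,3) g=3 f=8, (4,1) g=6 f=8, (4,3) g=6 f=10, (5,2) g=6 f=8]
step 5: expand (4,1) (f=8, h=2) → closed; open now [(1,1) g=5 f=10, (1,2) g=4 f=10, (1,5) g=1 f=10, (2,5) g=2 f=10, (3,3) g=3 f=8, (4,0) g=7 f=8, (4,3) g=6 f=10, (5,1) g=7 f=8, (5,2) g=6 f=8]

order=[(2,2) → (2,1) → (3,2) → (4,2) → (4,1)]; open=[(1,1) g=5 f=10, (1,2) g=4 f=10, (1,5) g=1 f=10, (2,5) g=2 f=10, (3,3) g=3 f=8, (4,0) g=7 f=8, (4,3) g=6 f=10, (5,1) g=7 f=8, (5,2) g=6 f=8]; closed=[(1,4), (2,1), (2,2), (2,3), (2,4), (3,2), (4,1), (4,2)]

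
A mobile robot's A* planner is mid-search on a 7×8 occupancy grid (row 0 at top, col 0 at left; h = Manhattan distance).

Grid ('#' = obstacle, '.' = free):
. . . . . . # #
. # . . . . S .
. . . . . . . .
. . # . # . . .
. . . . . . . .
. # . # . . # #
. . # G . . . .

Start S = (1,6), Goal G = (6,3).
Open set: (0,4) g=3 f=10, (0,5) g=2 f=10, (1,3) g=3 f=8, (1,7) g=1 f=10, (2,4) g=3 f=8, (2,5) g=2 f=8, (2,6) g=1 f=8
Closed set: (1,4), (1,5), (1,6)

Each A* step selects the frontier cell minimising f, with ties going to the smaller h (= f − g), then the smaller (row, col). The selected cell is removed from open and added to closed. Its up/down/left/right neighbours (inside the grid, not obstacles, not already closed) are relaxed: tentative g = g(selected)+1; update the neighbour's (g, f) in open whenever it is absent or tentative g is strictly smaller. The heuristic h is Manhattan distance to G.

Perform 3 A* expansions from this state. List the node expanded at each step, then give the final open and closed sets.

order=[(1,3) → (2,3) → (3,3)]; open=[(0,3) g=4 f=10, (0,4) g=3 f=10, (0,5) g=2 f=10, (1,2) g=4 f=10, (1,7) g=1 f=10, (2,2) g=5 f=10, (2,4) g=3 f=8, (2,5) g=2 f=8, (2,6) g=1 f=8, (4,3) g=6 f=8]; closed=[(1,3), (1,4), (1,5), (1,6), (2,3), (3,3)]

step 1: expand (1,3) (f=8, h=5) → closed; open now [(0,3) g=4 f=10, (0,4) g=3 f=10, (0,5) g=2 f=10, (1,2) g=4 f=10, (1,7) g=1 f=10, (2,3) g=4 f=8, (2,4) g=3 f=8, (2,5) g=2 f=8, (2,6) g=1 f=8]
step 2: expand (2,3) (f=8, h=4) → closed; open now [(0,3) g=4 f=10, (0,4) g=3 f=10, (0,5) g=2 f=10, (1,2) g=4 f=10, (1,7) g=1 f=10, (2,2) g=5 f=10, (2,4) g=3 f=8, (2,5) g=2 f=8, (2,6) g=1 f=8, (3,3) g=5 f=8]
step 3: expand (3,3) (f=8, h=3) → closed; open now [(0,3) g=4 f=10, (0,4) g=3 f=10, (0,5) g=2 f=10, (1,2) g=4 f=10, (1,7) g=1 f=10, (2,2) g=5 f=10, (2,4) g=3 f=8, (2,5) g=2 f=8, (2,6) g=1 f=8, (4,3) g=6 f=8]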